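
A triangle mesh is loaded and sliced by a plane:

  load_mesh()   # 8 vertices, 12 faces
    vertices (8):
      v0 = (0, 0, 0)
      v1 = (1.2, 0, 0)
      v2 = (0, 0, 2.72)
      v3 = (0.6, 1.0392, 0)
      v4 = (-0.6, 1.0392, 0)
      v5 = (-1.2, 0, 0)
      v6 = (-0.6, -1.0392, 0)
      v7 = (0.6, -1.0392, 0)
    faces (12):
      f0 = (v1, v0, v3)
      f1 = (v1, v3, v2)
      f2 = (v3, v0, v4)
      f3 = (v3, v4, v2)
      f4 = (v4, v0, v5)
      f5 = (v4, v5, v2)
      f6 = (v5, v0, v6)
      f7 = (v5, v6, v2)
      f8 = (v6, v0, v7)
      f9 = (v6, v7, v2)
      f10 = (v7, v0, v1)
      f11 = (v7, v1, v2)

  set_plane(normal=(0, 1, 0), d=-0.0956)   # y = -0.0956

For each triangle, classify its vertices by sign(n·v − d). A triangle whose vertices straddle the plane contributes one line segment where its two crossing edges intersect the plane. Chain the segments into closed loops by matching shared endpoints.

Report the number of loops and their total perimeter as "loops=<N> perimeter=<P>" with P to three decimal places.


Straddling triangles (6 of 12):
  (v5,v0,v6) [++-] → (-0.0551963, -0.0956, 0)–(-1.1448, -0.0956, 0)  len=1.0896
  (v5,v6,v2) [+-+] → (-1.1448, -0.0956, 0)–(-0.0551963, -0.0956, 2.46978)  len=2.6995
  (v6,v0,v7) [-+-] → (-0.0551963, -0.0956, 0)–(0.0551963, -0.0956, 0)  len=0.1104
  (v6,v7,v2) [--+] → (0.0551963, -0.0956, 2.46978)–(-0.0551963, -0.0956, 2.46978)  len=0.1104
  (v7,v0,v1) [-++] → (0.0551963, -0.0956, 0)–(1.1448, -0.0956, 0)  len=1.0896
  (v7,v1,v2) [-++] → (1.1448, -0.0956, 0)–(0.0551963, -0.0956, 2.46978)  len=2.6995

Chained into 1 loop(s):
  loop 1: 6 segments, perimeter = 7.7989
Total perimeter = 7.799

loops=1 perimeter=7.799


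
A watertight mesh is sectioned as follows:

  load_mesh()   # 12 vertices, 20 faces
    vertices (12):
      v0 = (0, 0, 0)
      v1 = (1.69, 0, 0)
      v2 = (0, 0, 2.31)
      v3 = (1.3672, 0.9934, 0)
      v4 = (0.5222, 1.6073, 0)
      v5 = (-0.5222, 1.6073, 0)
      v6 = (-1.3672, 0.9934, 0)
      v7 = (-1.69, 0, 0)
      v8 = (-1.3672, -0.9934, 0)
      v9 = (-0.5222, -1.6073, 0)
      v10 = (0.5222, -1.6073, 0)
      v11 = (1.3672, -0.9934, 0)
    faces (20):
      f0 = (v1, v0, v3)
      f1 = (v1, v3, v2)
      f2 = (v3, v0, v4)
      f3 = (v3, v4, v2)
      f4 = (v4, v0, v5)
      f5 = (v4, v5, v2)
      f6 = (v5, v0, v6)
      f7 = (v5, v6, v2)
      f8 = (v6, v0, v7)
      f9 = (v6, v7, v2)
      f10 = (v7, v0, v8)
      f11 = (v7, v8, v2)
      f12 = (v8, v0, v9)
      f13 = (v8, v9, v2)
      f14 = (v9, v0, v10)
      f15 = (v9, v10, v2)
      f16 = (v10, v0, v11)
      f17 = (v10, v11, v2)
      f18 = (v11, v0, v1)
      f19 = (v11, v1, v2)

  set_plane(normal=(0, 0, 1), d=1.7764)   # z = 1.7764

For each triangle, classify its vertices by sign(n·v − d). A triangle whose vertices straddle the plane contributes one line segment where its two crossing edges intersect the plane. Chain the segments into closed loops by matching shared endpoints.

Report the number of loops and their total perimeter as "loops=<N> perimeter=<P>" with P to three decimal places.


loops=1 perimeter=2.413

Straddling triangles (10 of 20):
  (v1,v3,v2) [--+] → (0.315817, 0.229471, 1.7764)–(0.390383, 0, 1.7764)  len=0.2413
  (v3,v4,v2) [--+] → (0.120626, 0.371279, 1.7764)–(0.315817, 0.229471, 1.7764)  len=0.2413
  (v4,v5,v2) [--+] → (-0.120626, 0.371279, 1.7764)–(0.120626, 0.371279, 1.7764)  len=0.2413
  (v5,v6,v2) [--+] → (-0.315817, 0.229471, 1.7764)–(-0.120626, 0.371279, 1.7764)  len=0.2413
  (v6,v7,v2) [--+] → (-0.390383, 0, 1.7764)–(-0.315817, 0.229471, 1.7764)  len=0.2413
  (v7,v8,v2) [--+] → (-0.315817, -0.229471, 1.7764)–(-0.390383, 0, 1.7764)  len=0.2413
  (v8,v9,v2) [--+] → (-0.120626, -0.371279, 1.7764)–(-0.315817, -0.229471, 1.7764)  len=0.2413
  (v9,v10,v2) [--+] → (0.120626, -0.371279, 1.7764)–(-0.120626, -0.371279, 1.7764)  len=0.2413
  (v10,v11,v2) [--+] → (0.315817, -0.229471, 1.7764)–(0.120626, -0.371279, 1.7764)  len=0.2413
  (v11,v1,v2) [--+] → (0.390383, 0, 1.7764)–(0.315817, -0.229471, 1.7764)  len=0.2413

Chained into 1 loop(s):
  loop 1: 10 segments, perimeter = 2.4127
Total perimeter = 2.413


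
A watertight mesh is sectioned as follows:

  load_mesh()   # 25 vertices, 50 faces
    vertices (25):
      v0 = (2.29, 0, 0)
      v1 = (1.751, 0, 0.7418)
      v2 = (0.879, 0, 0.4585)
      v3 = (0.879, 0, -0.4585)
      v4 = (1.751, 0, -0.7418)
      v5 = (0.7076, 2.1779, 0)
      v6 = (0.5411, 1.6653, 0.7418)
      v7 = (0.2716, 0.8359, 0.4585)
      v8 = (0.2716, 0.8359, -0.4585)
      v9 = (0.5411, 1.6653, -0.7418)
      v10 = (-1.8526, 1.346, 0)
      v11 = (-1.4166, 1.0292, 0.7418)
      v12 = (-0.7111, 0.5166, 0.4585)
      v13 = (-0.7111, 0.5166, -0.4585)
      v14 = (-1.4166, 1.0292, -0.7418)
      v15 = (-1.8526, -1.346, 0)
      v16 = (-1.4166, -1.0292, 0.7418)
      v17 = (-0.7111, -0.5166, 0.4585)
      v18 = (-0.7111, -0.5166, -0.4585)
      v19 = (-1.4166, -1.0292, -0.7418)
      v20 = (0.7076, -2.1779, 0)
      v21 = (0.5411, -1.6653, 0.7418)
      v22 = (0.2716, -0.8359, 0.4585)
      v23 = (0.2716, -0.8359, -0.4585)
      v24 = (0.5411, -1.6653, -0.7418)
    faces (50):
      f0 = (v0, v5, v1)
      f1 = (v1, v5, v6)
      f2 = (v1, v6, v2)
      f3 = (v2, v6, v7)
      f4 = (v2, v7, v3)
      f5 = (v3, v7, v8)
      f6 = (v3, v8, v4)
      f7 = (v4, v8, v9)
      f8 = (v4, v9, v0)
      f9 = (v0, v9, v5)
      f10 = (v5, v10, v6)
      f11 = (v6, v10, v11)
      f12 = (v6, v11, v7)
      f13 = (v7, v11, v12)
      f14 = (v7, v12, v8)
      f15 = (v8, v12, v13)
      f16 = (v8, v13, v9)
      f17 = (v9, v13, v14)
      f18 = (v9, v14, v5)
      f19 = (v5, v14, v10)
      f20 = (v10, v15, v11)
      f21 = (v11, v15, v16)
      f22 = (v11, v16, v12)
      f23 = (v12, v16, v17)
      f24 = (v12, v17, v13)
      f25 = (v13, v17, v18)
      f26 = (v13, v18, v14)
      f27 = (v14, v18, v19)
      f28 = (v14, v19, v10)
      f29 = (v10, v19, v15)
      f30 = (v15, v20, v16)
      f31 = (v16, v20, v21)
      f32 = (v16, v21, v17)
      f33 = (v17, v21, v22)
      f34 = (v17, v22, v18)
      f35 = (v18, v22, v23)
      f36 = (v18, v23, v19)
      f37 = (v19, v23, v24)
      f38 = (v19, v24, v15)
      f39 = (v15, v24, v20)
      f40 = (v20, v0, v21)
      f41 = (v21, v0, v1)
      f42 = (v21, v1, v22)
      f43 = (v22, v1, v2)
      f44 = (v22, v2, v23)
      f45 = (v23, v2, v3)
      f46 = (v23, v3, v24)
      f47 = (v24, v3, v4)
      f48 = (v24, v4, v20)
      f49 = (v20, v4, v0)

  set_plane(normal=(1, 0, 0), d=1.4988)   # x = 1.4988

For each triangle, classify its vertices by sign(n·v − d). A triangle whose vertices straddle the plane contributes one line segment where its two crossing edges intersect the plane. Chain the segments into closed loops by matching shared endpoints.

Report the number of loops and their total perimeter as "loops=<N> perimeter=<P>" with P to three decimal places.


Straddling triangles (14 of 50):
  (v0,v5,v1) [+-+] → (1.4988, 1.08895, 0)–(1.4988, 0.52642, 0.5625)  len=0.7955
  (v1,v5,v6) [+--] → (1.4988, 0.52642, 0.5625)–(1.4988, 0.347127, 0.7418)  len=0.2536
  (v1,v6,v2) [+--] → (1.4988, 0.347127, 0.7418)–(1.4988, 0, 0.659864)  len=0.3567
  (v3,v8,v4) [--+] → (1.4988, 0.1425, -0.693505)–(1.4988, 0, -0.659864)  len=0.1464
  (v4,v8,v9) [+--] → (1.4988, 0.1425, -0.693505)–(1.4988, 0.347127, -0.7418)  len=0.2102
  (v4,v9,v0) [+-+] → (1.4988, 0.347127, -0.7418)–(1.4988, 0.753379, -0.335589)  len=0.5745
  (v0,v9,v5) [+--] → (1.4988, 0.753379, -0.335589)–(1.4988, 1.08895, 0)  len=0.4746
  (v20,v0,v21) [-+-] → (1.4988, -1.08895, 0)–(1.4988, -0.753379, 0.335589)  len=0.4746
  (v21,v0,v1) [-++] → (1.4988, -0.753379, 0.335589)–(1.4988, -0.347127, 0.7418)  len=0.5745
  (v21,v1,v22) [-+-] → (1.4988, -0.347127, 0.7418)–(1.4988, -0.1425, 0.693505)  len=0.2102
  (v22,v1,v2) [-+-] → (1.4988, -0.1425, 0.693505)–(1.4988, 0, 0.659864)  len=0.1464
  (v24,v3,v4) [--+] → (1.4988, 0, -0.659864)–(1.4988, -0.347127, -0.7418)  len=0.3567
  (v24,v4,v20) [-+-] → (1.4988, -0.347127, -0.7418)–(1.4988, -0.52642, -0.5625)  len=0.2536
  (v20,v4,v0) [-++] → (1.4988, -0.52642, -0.5625)–(1.4988, -1.08895, 0)  len=0.7955

Chained into 1 loop(s):
  loop 1: 14 segments, perimeter = 5.6230
Total perimeter = 5.623

loops=1 perimeter=5.623


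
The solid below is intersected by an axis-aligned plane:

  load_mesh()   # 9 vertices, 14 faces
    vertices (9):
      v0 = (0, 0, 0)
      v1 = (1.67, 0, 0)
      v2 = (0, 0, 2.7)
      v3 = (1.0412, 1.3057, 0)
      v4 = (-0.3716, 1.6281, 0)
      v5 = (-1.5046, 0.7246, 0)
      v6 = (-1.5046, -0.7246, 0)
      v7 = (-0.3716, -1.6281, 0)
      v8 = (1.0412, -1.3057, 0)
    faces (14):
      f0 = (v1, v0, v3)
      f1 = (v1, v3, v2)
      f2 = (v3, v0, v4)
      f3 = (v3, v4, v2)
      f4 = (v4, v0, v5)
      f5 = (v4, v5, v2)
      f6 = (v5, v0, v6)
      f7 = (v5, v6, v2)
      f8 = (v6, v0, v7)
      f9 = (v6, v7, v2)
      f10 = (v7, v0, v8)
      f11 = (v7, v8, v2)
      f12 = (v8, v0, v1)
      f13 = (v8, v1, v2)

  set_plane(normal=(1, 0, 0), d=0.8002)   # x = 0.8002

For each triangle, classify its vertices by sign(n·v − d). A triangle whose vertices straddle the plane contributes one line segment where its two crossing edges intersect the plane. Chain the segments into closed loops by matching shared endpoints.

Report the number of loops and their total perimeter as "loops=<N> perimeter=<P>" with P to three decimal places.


loops=1 perimeter=6.705

Straddling triangles (8 of 14):
  (v1,v0,v3) [+-+] → (0.8002, 0, 0)–(0.8002, 1.00348, 0)  len=1.0035
  (v1,v3,v2) [++-] → (0.8002, 1.00348, 0.624952)–(0.8002, 0, 1.40626)  len=1.2718
  (v3,v0,v4) [+--] → (0.8002, 1.00348, 0)–(0.8002, 1.3607, 0)  len=0.3572
  (v3,v4,v2) [+--] → (0.8002, 1.3607, 0)–(0.8002, 1.00348, 0.624952)  len=0.7198
  (v7,v0,v8) [--+] → (0.8002, -1.00348, 0)–(0.8002, -1.3607, 0)  len=0.3572
  (v7,v8,v2) [-+-] → (0.8002, -1.3607, 0)–(0.8002, -1.00348, 0.624952)  len=0.7198
  (v8,v0,v1) [+-+] → (0.8002, -1.00348, 0)–(0.8002, 0, 0)  len=1.0035
  (v8,v1,v2) [++-] → (0.8002, 0, 1.40626)–(0.8002, -1.00348, 0.624952)  len=1.2718

Chained into 1 loop(s):
  loop 1: 8 segments, perimeter = 6.7046
Total perimeter = 6.705


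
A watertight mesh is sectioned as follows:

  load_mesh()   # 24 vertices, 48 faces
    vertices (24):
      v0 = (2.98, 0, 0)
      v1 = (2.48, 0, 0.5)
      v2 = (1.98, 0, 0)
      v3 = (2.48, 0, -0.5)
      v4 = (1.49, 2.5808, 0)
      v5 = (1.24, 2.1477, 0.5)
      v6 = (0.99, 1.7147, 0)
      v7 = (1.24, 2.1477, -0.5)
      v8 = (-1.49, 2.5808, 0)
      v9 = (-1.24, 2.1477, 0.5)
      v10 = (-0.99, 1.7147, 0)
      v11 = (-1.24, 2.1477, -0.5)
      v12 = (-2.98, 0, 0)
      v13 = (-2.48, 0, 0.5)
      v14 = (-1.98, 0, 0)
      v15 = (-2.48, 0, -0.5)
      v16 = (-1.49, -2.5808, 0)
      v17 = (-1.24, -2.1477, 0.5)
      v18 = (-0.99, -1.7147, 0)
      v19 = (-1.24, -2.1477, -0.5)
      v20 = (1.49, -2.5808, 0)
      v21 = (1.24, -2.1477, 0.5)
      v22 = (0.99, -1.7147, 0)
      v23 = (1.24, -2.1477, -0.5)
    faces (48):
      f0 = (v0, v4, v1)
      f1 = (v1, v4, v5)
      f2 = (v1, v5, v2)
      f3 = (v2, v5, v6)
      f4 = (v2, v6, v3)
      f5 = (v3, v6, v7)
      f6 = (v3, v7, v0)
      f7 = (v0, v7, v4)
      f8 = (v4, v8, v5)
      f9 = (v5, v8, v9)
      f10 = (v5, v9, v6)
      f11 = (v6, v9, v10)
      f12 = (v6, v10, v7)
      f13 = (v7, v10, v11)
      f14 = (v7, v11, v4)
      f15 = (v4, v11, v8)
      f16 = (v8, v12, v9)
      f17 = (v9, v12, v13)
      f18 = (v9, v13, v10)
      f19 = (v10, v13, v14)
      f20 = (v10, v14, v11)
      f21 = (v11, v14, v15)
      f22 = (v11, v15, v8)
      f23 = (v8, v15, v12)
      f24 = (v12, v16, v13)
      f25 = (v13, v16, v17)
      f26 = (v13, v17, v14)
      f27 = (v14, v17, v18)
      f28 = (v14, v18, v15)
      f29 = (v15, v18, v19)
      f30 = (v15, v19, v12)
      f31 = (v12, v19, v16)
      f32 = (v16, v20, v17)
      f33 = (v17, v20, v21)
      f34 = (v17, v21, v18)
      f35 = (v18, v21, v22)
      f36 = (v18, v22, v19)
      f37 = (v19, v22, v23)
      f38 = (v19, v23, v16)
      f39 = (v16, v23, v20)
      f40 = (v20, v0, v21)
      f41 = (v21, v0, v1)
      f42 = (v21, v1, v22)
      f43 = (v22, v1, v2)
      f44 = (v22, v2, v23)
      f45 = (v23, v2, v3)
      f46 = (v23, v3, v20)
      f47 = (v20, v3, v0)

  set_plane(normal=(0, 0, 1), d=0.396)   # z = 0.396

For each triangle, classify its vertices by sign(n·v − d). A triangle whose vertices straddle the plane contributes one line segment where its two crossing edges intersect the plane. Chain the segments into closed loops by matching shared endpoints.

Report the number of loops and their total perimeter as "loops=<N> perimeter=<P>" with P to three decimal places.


loops=2 perimeter=29.760

Straddling triangles (24 of 48):
  (v0,v4,v1) [--+] → (2.27408, 0.536806, 0.396)–(2.584, 0, 0.396)  len=0.6198
  (v1,v4,v5) [+-+] → (2.27408, 0.536806, 0.396)–(1.292, 2.23778, 0.396)  len=1.9641
  (v1,v5,v2) [++-] → (1.39392, 1.70098, 0.396)–(2.376, 0, 0.396)  len=1.9641
  (v2,v5,v6) [-+-] → (1.39392, 1.70098, 0.396)–(1.188, 2.05764, 0.396)  len=0.4118
  (v4,v8,v5) [--+] → (0.67216, 2.23778, 0.396)–(1.292, 2.23778, 0.396)  len=0.6198
  (v5,v8,v9) [+-+] → (0.67216, 2.23778, 0.396)–(-1.292, 2.23778, 0.396)  len=1.9642
  (v5,v9,v6) [++-] → (-0.77616, 2.05764, 0.396)–(1.188, 2.05764, 0.396)  len=1.9642
  (v6,v9,v10) [-+-] → (-0.77616, 2.05764, 0.396)–(-1.188, 2.05764, 0.396)  len=0.4118
  (v8,v12,v9) [--+] → (-1.60192, 1.70098, 0.396)–(-1.292, 2.23778, 0.396)  len=0.6198
  (v9,v12,v13) [+-+] → (-1.60192, 1.70098, 0.396)–(-2.584, 0, 0.396)  len=1.9641
  (v9,v13,v10) [++-] → (-2.17008, 0.356658, 0.396)–(-1.188, 2.05764, 0.396)  len=1.9641
  (v10,v13,v14) [-+-] → (-2.17008, 0.356658, 0.396)–(-2.376, 0, 0.396)  len=0.4118
  (v12,v16,v13) [--+] → (-2.27408, -0.536806, 0.396)–(-2.584, 0, 0.396)  len=0.6198
  (v13,v16,v17) [+-+] → (-2.27408, -0.536806, 0.396)–(-1.292, -2.23778, 0.396)  len=1.9641
  (v13,v17,v14) [++-] → (-1.39392, -1.70098, 0.396)–(-2.376, 0, 0.396)  len=1.9641
  (v14,v17,v18) [-+-] → (-1.39392, -1.70098, 0.396)–(-1.188, -2.05764, 0.396)  len=0.4118
  (v16,v20,v17) [--+] → (-0.67216, -2.23778, 0.396)–(-1.292, -2.23778, 0.396)  len=0.6198
  (v17,v20,v21) [+-+] → (-0.67216, -2.23778, 0.396)–(1.292, -2.23778, 0.396)  len=1.9642
  (v17,v21,v18) [++-] → (0.77616, -2.05764, 0.396)–(-1.188, -2.05764, 0.396)  len=1.9642
  (v18,v21,v22) [-+-] → (0.77616, -2.05764, 0.396)–(1.188, -2.05764, 0.396)  len=0.4118
  (v20,v0,v21) [--+] → (1.60192, -1.70098, 0.396)–(1.292, -2.23778, 0.396)  len=0.6198
  (v21,v0,v1) [+-+] → (1.60192, -1.70098, 0.396)–(2.584, 0, 0.396)  len=1.9641
  (v21,v1,v22) [++-] → (2.17008, -0.356658, 0.396)–(1.188, -2.05764, 0.396)  len=1.9641
  (v22,v1,v2) [-+-] → (2.17008, -0.356658, 0.396)–(2.376, 0, 0.396)  len=0.4118

Chained into 2 loop(s):
  loop 1: 12 segments, perimeter = 15.5039
  loop 2: 12 segments, perimeter = 14.2559
Total perimeter = 29.760


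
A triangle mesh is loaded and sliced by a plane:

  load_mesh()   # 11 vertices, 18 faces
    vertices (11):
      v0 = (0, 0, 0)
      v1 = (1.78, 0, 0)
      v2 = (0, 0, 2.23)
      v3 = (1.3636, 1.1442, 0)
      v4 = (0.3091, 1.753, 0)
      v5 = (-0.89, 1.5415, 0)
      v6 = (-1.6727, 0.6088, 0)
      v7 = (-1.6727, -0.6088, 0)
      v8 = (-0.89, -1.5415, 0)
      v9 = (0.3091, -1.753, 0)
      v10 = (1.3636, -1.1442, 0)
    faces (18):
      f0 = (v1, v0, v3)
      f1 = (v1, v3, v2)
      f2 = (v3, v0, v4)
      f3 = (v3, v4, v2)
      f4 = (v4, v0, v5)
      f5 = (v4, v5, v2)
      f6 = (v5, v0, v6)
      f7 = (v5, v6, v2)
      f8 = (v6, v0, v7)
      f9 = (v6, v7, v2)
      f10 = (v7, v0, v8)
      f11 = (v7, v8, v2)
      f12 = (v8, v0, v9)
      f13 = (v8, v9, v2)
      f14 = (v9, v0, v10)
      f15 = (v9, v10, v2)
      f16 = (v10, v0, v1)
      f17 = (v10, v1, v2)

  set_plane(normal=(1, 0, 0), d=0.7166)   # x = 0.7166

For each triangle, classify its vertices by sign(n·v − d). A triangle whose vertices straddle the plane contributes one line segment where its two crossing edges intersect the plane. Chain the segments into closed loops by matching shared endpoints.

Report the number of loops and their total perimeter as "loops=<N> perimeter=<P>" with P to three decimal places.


Straddling triangles (8 of 18):
  (v1,v0,v3) [+-+] → (0.7166, 0, 0)–(0.7166, 0.601301, 0)  len=0.6013
  (v1,v3,v2) [++-] → (0.7166, 0.601301, 1.05809)–(0.7166, 0, 1.33224)  len=0.6608
  (v3,v0,v4) [+--] → (0.7166, 0.601301, 0)–(0.7166, 1.51774, 0)  len=0.9164
  (v3,v4,v2) [+--] → (0.7166, 1.51774, 0)–(0.7166, 0.601301, 1.05809)  len=1.3998
  (v9,v0,v10) [--+] → (0.7166, -0.601301, 0)–(0.7166, -1.51774, 0)  len=0.9164
  (v9,v10,v2) [-+-] → (0.7166, -1.51774, 0)–(0.7166, -0.601301, 1.05809)  len=1.3998
  (v10,v0,v1) [+-+] → (0.7166, -0.601301, 0)–(0.7166, 0, 0)  len=0.6013
  (v10,v1,v2) [++-] → (0.7166, 0, 1.33224)–(0.7166, -0.601301, 1.05809)  len=0.6608

Chained into 1 loop(s):
  loop 1: 8 segments, perimeter = 7.1567
Total perimeter = 7.157

loops=1 perimeter=7.157


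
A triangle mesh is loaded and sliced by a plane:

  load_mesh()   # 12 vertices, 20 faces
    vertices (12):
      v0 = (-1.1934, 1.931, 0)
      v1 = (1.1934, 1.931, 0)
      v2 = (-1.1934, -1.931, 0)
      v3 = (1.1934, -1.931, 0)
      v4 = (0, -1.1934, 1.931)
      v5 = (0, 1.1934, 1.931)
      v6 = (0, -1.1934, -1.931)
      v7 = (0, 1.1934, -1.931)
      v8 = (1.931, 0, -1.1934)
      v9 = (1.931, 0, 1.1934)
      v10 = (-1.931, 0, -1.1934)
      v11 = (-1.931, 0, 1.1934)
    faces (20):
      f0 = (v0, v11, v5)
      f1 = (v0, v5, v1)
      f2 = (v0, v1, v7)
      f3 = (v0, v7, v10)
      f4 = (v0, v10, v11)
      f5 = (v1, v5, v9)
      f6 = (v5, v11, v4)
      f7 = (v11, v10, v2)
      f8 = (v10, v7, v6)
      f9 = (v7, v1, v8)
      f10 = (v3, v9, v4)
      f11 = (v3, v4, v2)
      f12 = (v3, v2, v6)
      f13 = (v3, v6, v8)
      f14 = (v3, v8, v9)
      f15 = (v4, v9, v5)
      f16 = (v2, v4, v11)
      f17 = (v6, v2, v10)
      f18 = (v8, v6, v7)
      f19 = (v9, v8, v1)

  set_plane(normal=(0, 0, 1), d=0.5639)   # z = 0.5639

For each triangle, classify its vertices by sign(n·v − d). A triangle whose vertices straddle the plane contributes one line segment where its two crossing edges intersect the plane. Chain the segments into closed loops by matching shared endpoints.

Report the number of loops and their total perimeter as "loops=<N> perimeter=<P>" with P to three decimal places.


Straddling triangles (10 of 20):
  (v0,v11,v5) [-++] → (-1.54193, 1.01857, 0.5639)–(-0.844898, 1.7156, 0.5639)  len=0.9857
  (v0,v5,v1) [-+-] → (-0.844898, 1.7156, 0.5639)–(0.844898, 1.7156, 0.5639)  len=1.6898
  (v0,v10,v11) [--+] → (-1.931, 0, 0.5639)–(-1.54193, 1.01857, 0.5639)  len=1.0904
  (v1,v5,v9) [-++] → (0.844898, 1.7156, 0.5639)–(1.54193, 1.01857, 0.5639)  len=0.9857
  (v11,v10,v2) [+--] → (-1.931, 0, 0.5639)–(-1.54193, -1.01857, 0.5639)  len=1.0904
  (v3,v9,v4) [-++] → (1.54193, -1.01857, 0.5639)–(0.844898, -1.7156, 0.5639)  len=0.9857
  (v3,v4,v2) [-+-] → (0.844898, -1.7156, 0.5639)–(-0.844898, -1.7156, 0.5639)  len=1.6898
  (v3,v8,v9) [--+] → (1.931, 0, 0.5639)–(1.54193, -1.01857, 0.5639)  len=1.0904
  (v2,v4,v11) [-++] → (-0.844898, -1.7156, 0.5639)–(-1.54193, -1.01857, 0.5639)  len=0.9857
  (v9,v8,v1) [+--] → (1.931, 0, 0.5639)–(1.54193, 1.01857, 0.5639)  len=1.0904

Chained into 1 loop(s):
  loop 1: 10 segments, perimeter = 11.6840
Total perimeter = 11.684

loops=1 perimeter=11.684


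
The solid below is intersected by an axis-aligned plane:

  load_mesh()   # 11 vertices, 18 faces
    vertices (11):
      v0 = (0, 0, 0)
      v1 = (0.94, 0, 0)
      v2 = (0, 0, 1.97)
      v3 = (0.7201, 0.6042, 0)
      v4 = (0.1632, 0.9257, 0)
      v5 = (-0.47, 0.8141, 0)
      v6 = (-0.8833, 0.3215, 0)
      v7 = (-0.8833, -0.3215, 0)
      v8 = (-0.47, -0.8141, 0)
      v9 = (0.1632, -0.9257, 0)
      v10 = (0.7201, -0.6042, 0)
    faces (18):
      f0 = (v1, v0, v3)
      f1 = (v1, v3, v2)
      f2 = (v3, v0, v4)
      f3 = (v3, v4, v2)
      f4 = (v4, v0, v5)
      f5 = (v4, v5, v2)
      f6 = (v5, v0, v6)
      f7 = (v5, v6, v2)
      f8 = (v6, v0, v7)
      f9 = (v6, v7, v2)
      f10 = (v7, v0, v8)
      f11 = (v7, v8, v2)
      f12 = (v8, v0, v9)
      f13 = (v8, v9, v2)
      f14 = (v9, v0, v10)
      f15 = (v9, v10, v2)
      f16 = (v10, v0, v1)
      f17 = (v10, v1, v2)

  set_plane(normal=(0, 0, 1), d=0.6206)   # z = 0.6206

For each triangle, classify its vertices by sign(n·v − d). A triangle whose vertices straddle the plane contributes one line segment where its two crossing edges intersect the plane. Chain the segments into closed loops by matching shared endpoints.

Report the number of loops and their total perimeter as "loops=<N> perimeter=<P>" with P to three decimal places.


loops=1 perimeter=3.964

Straddling triangles (9 of 18):
  (v1,v3,v2) [--+] → (0.49325, 0.413862, 0.6206)–(0.643876, 0, 0.6206)  len=0.4404
  (v3,v4,v2) [--+] → (0.111788, 0.634081, 0.6206)–(0.49325, 0.413862, 0.6206)  len=0.4405
  (v4,v5,v2) [--+] → (-0.321938, 0.557638, 0.6206)–(0.111788, 0.634081, 0.6206)  len=0.4404
  (v5,v6,v2) [--+] → (-0.605038, 0.220219, 0.6206)–(-0.321938, 0.557638, 0.6206)  len=0.4405
  (v6,v7,v2) [--+] → (-0.605038, -0.220219, 0.6206)–(-0.605038, 0.220219, 0.6206)  len=0.4404
  (v7,v8,v2) [--+] → (-0.321938, -0.557638, 0.6206)–(-0.605038, -0.220219, 0.6206)  len=0.4405
  (v8,v9,v2) [--+] → (0.111788, -0.634081, 0.6206)–(-0.321938, -0.557638, 0.6206)  len=0.4404
  (v9,v10,v2) [--+] → (0.49325, -0.413862, 0.6206)–(0.111788, -0.634081, 0.6206)  len=0.4405
  (v10,v1,v2) [--+] → (0.643876, 0, 0.6206)–(0.49325, -0.413862, 0.6206)  len=0.4404

Chained into 1 loop(s):
  loop 1: 9 segments, perimeter = 3.9639
Total perimeter = 3.964


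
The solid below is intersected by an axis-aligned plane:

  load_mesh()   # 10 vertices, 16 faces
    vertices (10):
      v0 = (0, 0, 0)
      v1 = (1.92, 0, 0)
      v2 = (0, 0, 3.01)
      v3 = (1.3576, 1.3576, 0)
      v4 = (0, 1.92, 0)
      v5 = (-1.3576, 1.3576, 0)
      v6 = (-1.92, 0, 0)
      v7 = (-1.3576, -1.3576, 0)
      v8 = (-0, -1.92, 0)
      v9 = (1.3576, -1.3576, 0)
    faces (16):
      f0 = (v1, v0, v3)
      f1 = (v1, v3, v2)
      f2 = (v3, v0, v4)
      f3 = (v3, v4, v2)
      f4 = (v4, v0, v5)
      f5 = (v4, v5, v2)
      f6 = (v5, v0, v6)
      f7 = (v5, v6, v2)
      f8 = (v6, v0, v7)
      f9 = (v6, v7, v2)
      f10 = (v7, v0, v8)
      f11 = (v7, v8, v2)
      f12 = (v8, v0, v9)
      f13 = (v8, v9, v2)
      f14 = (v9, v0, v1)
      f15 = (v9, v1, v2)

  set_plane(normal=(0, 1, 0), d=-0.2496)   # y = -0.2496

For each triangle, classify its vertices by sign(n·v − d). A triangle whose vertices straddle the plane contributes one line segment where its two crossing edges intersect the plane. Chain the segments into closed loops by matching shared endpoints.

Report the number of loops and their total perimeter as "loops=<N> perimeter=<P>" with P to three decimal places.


Straddling triangles (8 of 16):
  (v6,v0,v7) [++-] → (-0.2496, -0.2496, 0)–(-1.8166, -0.2496, 0)  len=1.5670
  (v6,v7,v2) [+-+] → (-1.8166, -0.2496, 0)–(-0.2496, -0.2496, 2.4566)  len=2.9138
  (v7,v0,v8) [-+-] → (-0.2496, -0.2496, 0)–(0, -0.2496, 0)  len=0.2496
  (v7,v8,v2) [--+] → (0, -0.2496, 2.6187)–(-0.2496, -0.2496, 2.4566)  len=0.2976
  (v8,v0,v9) [-+-] → (0, -0.2496, 0)–(0.2496, -0.2496, 0)  len=0.2496
  (v8,v9,v2) [--+] → (0.2496, -0.2496, 2.4566)–(0, -0.2496, 2.6187)  len=0.2976
  (v9,v0,v1) [-++] → (0.2496, -0.2496, 0)–(1.8166, -0.2496, 0)  len=1.5670
  (v9,v1,v2) [-++] → (1.8166, -0.2496, 0)–(0.2496, -0.2496, 2.4566)  len=2.9138

Chained into 1 loop(s):
  loop 1: 8 segments, perimeter = 10.0561
Total perimeter = 10.056

loops=1 perimeter=10.056


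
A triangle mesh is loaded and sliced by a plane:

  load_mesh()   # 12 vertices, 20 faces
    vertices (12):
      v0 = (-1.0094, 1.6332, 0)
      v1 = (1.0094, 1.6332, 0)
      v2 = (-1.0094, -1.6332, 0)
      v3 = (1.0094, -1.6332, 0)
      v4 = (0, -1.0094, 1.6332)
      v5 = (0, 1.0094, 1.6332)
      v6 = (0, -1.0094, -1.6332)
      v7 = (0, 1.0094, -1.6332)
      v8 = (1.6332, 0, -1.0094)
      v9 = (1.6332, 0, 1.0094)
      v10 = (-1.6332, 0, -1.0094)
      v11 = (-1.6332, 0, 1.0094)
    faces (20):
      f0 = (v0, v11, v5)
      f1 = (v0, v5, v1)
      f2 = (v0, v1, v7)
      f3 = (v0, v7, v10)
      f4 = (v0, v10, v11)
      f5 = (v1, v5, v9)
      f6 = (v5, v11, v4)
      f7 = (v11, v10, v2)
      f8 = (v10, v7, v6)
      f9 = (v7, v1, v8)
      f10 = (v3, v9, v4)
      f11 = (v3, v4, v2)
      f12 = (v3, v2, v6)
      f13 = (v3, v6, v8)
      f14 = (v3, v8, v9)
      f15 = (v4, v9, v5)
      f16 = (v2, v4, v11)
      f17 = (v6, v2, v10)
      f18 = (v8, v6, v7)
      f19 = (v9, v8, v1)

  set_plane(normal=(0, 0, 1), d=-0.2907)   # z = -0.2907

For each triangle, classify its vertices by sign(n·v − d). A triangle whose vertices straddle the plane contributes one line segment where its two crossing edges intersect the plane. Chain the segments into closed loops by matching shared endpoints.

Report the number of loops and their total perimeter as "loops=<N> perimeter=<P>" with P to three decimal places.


Straddling triangles (10 of 20):
  (v0,v1,v7) [++-] → (0.829733, 1.52217, -0.2907)–(-0.829733, 1.52217, -0.2907)  len=1.6595
  (v0,v7,v10) [+--] → (-0.829733, 1.52217, -0.2907)–(-1.18905, 1.16285, -0.2907)  len=0.5082
  (v0,v10,v11) [+-+] → (-1.18905, 1.16285, -0.2907)–(-1.6332, 0, -0.2907)  len=1.2448
  (v11,v10,v2) [+-+] → (-1.6332, 0, -0.2907)–(-1.18905, -1.16285, -0.2907)  len=1.2448
  (v7,v1,v8) [-+-] → (0.829733, 1.52217, -0.2907)–(1.18905, 1.16285, -0.2907)  len=0.5082
  (v3,v2,v6) [++-] → (-0.829733, -1.52217, -0.2907)–(0.829733, -1.52217, -0.2907)  len=1.6595
  (v3,v6,v8) [+--] → (0.829733, -1.52217, -0.2907)–(1.18905, -1.16285, -0.2907)  len=0.5082
  (v3,v8,v9) [+-+] → (1.18905, -1.16285, -0.2907)–(1.6332, 0, -0.2907)  len=1.2448
  (v6,v2,v10) [-+-] → (-0.829733, -1.52217, -0.2907)–(-1.18905, -1.16285, -0.2907)  len=0.5082
  (v9,v8,v1) [+-+] → (1.6332, 0, -0.2907)–(1.18905, 1.16285, -0.2907)  len=1.2448

Chained into 1 loop(s):
  loop 1: 10 segments, perimeter = 10.3307
Total perimeter = 10.331

loops=1 perimeter=10.331


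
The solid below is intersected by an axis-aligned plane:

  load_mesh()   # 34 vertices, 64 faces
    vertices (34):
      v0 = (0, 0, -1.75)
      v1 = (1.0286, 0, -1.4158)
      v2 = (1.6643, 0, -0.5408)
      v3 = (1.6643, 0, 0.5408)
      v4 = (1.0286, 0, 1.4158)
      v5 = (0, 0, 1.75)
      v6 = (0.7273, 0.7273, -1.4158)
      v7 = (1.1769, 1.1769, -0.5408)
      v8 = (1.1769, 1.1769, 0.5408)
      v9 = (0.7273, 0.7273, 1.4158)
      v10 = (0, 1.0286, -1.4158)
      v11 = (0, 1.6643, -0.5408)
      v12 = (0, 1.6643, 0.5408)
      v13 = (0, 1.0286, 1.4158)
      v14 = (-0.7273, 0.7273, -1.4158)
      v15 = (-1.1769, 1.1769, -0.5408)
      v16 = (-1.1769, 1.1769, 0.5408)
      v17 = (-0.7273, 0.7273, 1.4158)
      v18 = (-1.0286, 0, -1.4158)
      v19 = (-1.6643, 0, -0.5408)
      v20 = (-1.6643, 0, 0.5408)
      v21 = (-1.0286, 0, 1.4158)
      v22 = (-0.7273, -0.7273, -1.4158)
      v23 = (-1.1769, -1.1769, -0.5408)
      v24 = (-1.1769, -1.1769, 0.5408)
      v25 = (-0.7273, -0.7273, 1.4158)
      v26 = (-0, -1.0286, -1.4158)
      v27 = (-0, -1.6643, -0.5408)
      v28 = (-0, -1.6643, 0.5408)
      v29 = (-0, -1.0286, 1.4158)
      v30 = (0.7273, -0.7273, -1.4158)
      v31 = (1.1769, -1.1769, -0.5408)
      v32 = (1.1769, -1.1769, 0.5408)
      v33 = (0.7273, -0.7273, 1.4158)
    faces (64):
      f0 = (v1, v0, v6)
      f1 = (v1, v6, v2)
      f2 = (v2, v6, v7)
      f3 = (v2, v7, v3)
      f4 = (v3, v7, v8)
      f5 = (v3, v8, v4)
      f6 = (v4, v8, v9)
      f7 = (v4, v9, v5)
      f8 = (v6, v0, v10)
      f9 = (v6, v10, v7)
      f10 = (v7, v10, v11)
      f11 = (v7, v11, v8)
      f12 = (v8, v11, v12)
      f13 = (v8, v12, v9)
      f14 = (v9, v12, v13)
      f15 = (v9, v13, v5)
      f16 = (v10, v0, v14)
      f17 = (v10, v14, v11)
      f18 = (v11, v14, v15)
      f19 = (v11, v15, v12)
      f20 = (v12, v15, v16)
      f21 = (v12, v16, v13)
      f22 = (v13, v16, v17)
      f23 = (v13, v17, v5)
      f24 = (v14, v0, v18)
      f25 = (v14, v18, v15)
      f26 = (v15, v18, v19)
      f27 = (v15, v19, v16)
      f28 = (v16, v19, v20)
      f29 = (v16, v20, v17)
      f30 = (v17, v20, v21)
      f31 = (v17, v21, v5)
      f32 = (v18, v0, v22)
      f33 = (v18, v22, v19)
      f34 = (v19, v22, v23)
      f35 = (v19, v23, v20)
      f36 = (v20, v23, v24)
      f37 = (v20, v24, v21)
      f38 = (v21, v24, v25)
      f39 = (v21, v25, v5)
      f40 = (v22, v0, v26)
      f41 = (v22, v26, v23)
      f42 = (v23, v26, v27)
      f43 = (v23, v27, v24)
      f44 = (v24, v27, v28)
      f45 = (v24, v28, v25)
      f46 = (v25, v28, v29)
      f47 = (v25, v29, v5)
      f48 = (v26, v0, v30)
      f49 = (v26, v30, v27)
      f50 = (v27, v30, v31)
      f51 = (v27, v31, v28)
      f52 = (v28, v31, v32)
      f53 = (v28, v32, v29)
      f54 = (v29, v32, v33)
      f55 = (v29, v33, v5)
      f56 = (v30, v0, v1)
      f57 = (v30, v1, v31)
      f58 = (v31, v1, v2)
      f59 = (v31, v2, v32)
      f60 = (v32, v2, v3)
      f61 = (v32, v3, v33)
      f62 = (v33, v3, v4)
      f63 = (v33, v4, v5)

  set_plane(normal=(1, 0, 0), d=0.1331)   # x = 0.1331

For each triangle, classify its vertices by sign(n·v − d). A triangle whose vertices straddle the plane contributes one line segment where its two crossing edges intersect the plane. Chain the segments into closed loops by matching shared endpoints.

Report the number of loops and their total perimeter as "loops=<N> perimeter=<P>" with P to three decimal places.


loops=1 perimeter=10.561

Straddling triangles (20 of 64):
  (v1,v0,v6) [+-+] → (0.1331, 0, -1.70675)–(0.1331, 0.1331, -1.68884)  len=0.1343
  (v4,v9,v5) [++-] → (0.1331, 0.1331, 1.68884)–(0.1331, 0, 1.70675)  len=0.1343
  (v6,v0,v10) [+--] → (0.1331, 0.1331, -1.68884)–(0.1331, 0.97346, -1.4158)  len=0.8836
  (v6,v10,v7) [+-+] → (0.1331, 0.97346, -1.4158)–(0.1331, 1.04537, -1.31684)  len=0.1223
  (v7,v10,v11) [+--] → (0.1331, 1.04537, -1.31684)–(0.1331, 1.60918, -0.5408)  len=0.9592
  (v7,v11,v8) [+-+] → (0.1331, 1.60918, -0.5408)–(0.1331, 1.60918, -0.418478)  len=0.1223
  (v8,v11,v12) [+--] → (0.1331, 1.60918, -0.418478)–(0.1331, 1.60918, 0.5408)  len=0.9593
  (v8,v12,v9) [+-+] → (0.1331, 1.60918, 0.5408)–(0.1331, 1.49282, 0.70093)  len=0.1979
  (v9,v12,v13) [+--] → (0.1331, 1.49282, 0.70093)–(0.1331, 0.97346, 1.4158)  len=0.8836
  (v9,v13,v5) [+--] → (0.1331, 0.97346, 1.4158)–(0.1331, 0.1331, 1.68884)  len=0.8836
  (v26,v0,v30) [--+] → (0.1331, -0.1331, -1.68884)–(0.1331, -0.97346, -1.4158)  len=0.8836
  (v26,v30,v27) [-+-] → (0.1331, -0.97346, -1.4158)–(0.1331, -1.49282, -0.70093)  len=0.8836
  (v27,v30,v31) [-++] → (0.1331, -1.49282, -0.70093)–(0.1331, -1.60918, -0.5408)  len=0.1979
  (v27,v31,v28) [-+-] → (0.1331, -1.60918, -0.5408)–(0.1331, -1.60918, 0.418478)  len=0.9593
  (v28,v31,v32) [-++] → (0.1331, -1.60918, 0.418478)–(0.1331, -1.60918, 0.5408)  len=0.1223
  (v28,v32,v29) [-+-] → (0.1331, -1.60918, 0.5408)–(0.1331, -1.04537, 1.31684)  len=0.9592
  (v29,v32,v33) [-++] → (0.1331, -1.04537, 1.31684)–(0.1331, -0.97346, 1.4158)  len=0.1223
  (v29,v33,v5) [-+-] → (0.1331, -0.97346, 1.4158)–(0.1331, -0.1331, 1.68884)  len=0.8836
  (v30,v0,v1) [+-+] → (0.1331, -0.1331, -1.68884)–(0.1331, 0, -1.70675)  len=0.1343
  (v33,v4,v5) [++-] → (0.1331, 0, 1.70675)–(0.1331, -0.1331, 1.68884)  len=0.1343

Chained into 1 loop(s):
  loop 1: 20 segments, perimeter = 10.5610
Total perimeter = 10.561


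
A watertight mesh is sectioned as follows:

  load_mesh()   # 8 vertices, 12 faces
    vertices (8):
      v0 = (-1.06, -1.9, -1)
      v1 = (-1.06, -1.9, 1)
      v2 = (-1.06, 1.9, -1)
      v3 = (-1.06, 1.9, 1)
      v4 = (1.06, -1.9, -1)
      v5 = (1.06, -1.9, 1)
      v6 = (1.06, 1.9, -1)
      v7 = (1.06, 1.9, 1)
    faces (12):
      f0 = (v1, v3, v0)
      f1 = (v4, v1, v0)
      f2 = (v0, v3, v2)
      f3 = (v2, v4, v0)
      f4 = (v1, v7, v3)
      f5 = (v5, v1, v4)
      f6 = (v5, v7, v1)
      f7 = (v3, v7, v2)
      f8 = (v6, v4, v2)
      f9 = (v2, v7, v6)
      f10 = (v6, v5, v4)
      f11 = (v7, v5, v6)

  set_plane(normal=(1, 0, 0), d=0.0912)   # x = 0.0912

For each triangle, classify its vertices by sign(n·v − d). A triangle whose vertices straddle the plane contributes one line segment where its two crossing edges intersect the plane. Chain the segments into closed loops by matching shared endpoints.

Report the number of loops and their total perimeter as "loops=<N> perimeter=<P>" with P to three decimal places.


loops=1 perimeter=11.600

Straddling triangles (8 of 12):
  (v4,v1,v0) [+--] → (0.0912, -1.9, -0.0860377)–(0.0912, -1.9, -1)  len=0.9140
  (v2,v4,v0) [-+-] → (0.0912, -0.163472, -1)–(0.0912, -1.9, -1)  len=1.7365
  (v1,v7,v3) [-+-] → (0.0912, 0.163472, 1)–(0.0912, 1.9, 1)  len=1.7365
  (v5,v1,v4) [+-+] → (0.0912, -1.9, 1)–(0.0912, -1.9, -0.0860377)  len=1.0860
  (v5,v7,v1) [++-] → (0.0912, 0.163472, 1)–(0.0912, -1.9, 1)  len=2.0635
  (v3,v7,v2) [-+-] → (0.0912, 1.9, 1)–(0.0912, 1.9, 0.0860377)  len=0.9140
  (v6,v4,v2) [++-] → (0.0912, -0.163472, -1)–(0.0912, 1.9, -1)  len=2.0635
  (v2,v7,v6) [-++] → (0.0912, 1.9, 0.0860377)–(0.0912, 1.9, -1)  len=1.0860

Chained into 1 loop(s):
  loop 1: 8 segments, perimeter = 11.6000
Total perimeter = 11.600


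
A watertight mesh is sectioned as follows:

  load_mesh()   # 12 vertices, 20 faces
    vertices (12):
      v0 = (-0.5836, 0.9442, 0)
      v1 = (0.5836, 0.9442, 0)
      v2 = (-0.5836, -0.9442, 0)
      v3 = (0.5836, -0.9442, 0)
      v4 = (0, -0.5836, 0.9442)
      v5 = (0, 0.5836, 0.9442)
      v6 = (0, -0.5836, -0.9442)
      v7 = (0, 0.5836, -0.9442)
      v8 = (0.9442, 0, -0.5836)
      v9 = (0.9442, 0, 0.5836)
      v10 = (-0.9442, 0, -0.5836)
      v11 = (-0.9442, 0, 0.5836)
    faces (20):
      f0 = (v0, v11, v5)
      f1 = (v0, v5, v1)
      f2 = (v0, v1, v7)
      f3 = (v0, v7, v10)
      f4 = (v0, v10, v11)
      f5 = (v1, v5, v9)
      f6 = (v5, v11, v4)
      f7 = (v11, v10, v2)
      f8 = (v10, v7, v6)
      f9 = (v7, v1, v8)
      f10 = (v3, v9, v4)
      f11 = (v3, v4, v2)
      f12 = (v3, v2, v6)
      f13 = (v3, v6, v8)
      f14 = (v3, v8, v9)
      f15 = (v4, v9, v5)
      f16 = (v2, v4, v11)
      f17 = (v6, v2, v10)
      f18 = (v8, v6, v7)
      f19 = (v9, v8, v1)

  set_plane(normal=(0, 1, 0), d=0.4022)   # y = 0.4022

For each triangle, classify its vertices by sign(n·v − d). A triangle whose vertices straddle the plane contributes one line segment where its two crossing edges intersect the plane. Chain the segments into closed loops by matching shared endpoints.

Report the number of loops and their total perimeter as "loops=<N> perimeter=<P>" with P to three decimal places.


loops=1 perimeter=5.409

Straddling triangles (10 of 20):
  (v0,v11,v5) [+-+] → (-0.790596, 0.4022, 0.335004)–(-0.293485, 0.4022, 0.832115)  len=0.7030
  (v0,v7,v10) [++-] → (-0.293485, 0.4022, -0.832115)–(-0.790596, 0.4022, -0.335004)  len=0.7030
  (v0,v10,v11) [+--] → (-0.790596, 0.4022, -0.335004)–(-0.790596, 0.4022, 0.335004)  len=0.6700
  (v1,v5,v9) [++-] → (0.293485, 0.4022, 0.832115)–(0.790596, 0.4022, 0.335004)  len=0.7030
  (v5,v11,v4) [+--] → (-0.293485, 0.4022, 0.832115)–(0, 0.4022, 0.9442)  len=0.3142
  (v10,v7,v6) [-+-] → (-0.293485, 0.4022, -0.832115)–(0, 0.4022, -0.9442)  len=0.3142
  (v7,v1,v8) [++-] → (0.790596, 0.4022, -0.335004)–(0.293485, 0.4022, -0.832115)  len=0.7030
  (v4,v9,v5) [--+] → (0.293485, 0.4022, 0.832115)–(0, 0.4022, 0.9442)  len=0.3142
  (v8,v6,v7) [--+] → (0, 0.4022, -0.9442)–(0.293485, 0.4022, -0.832115)  len=0.3142
  (v9,v8,v1) [--+] → (0.790596, 0.4022, -0.335004)–(0.790596, 0.4022, 0.335004)  len=0.6700

Chained into 1 loop(s):
  loop 1: 10 segments, perimeter = 5.4087
Total perimeter = 5.409


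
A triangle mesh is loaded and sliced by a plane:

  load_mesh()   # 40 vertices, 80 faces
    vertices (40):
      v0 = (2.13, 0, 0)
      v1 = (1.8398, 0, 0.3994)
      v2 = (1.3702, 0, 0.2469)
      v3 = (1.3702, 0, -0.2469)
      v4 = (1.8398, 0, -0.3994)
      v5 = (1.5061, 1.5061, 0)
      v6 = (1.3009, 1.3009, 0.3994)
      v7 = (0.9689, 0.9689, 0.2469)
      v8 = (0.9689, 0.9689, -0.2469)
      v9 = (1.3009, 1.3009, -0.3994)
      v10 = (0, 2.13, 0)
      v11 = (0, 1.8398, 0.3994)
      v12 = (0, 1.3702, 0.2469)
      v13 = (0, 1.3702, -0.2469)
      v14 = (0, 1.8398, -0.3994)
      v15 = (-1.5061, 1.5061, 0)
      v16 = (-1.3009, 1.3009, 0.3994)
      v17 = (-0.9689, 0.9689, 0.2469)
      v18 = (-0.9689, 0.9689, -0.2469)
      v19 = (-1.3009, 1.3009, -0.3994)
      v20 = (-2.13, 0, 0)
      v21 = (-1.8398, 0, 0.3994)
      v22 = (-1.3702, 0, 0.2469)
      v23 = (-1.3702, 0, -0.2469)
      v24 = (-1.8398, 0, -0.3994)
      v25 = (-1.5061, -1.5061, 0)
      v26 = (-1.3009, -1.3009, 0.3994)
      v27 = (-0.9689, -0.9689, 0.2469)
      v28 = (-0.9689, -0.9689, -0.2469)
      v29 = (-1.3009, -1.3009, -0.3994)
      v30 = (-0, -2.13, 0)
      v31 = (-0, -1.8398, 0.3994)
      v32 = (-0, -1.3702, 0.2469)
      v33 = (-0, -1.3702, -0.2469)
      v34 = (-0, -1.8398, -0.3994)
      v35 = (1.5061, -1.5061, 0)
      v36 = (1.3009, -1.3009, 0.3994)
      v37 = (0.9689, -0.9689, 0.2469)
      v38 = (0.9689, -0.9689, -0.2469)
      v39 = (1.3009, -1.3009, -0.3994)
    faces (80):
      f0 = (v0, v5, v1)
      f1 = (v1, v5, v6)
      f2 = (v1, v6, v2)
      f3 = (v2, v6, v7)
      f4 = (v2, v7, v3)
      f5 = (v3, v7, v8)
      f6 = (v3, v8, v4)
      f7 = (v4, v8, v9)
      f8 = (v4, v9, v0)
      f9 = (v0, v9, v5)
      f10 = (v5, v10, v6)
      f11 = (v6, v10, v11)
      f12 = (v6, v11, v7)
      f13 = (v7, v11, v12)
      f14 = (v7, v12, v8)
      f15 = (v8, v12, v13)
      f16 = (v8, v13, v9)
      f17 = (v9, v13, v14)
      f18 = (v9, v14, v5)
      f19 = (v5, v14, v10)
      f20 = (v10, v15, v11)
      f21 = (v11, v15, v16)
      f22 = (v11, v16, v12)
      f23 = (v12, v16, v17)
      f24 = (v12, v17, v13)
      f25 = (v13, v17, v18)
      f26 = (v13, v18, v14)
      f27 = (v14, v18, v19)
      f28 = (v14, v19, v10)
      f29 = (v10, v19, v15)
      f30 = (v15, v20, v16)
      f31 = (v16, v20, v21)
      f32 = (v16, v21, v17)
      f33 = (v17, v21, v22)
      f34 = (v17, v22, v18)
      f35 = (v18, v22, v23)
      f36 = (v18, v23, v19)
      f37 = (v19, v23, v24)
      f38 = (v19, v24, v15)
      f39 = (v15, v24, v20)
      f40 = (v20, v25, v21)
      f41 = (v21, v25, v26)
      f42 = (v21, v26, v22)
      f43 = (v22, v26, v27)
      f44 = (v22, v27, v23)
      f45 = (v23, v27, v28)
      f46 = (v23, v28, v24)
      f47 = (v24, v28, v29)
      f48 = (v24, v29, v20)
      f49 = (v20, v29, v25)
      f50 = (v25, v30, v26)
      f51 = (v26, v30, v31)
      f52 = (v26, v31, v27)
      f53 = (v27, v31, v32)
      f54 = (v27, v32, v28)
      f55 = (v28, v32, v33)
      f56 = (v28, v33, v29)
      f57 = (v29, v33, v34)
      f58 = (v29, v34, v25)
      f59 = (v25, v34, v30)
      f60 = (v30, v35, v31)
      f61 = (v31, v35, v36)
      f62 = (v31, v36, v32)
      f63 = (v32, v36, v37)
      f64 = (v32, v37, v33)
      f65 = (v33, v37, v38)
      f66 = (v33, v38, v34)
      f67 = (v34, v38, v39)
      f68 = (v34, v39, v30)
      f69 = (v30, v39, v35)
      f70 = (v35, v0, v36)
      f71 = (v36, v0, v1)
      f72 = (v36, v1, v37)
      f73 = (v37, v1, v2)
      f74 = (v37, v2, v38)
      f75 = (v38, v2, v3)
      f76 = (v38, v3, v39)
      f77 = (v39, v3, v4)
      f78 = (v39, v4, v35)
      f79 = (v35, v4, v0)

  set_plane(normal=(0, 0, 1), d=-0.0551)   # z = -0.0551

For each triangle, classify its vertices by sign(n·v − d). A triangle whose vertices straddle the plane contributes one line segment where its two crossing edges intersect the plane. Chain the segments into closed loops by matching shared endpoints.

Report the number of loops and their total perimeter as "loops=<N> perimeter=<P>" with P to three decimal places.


loops=2 perimeter=21.186

Straddling triangles (32 of 80):
  (v2,v7,v3) [++-] → (1.21433, 0.376337, -0.0551)–(1.3702, 0, -0.0551)  len=0.4073
  (v3,v7,v8) [-+-] → (1.21433, 0.376337, -0.0551)–(0.9689, 0.9689, -0.0551)  len=0.6414
  (v4,v9,v0) [--+] → (2.01562, 0.179468, -0.0551)–(2.08996, 0, -0.0551)  len=0.1943
  (v0,v9,v5) [+-+] → (2.01562, 0.179468, -0.0551)–(1.47779, 1.47779, -0.0551)  len=1.4053
  (v7,v12,v8) [++-] → (0.592563, 1.12477, -0.0551)–(0.9689, 0.9689, -0.0551)  len=0.4073
  (v8,v12,v13) [-+-] → (0.592563, 1.12477, -0.0551)–(0, 1.3702, -0.0551)  len=0.6414
  (v9,v14,v5) [--+] → (1.29832, 1.55214, -0.0551)–(1.47779, 1.47779, -0.0551)  len=0.1943
  (v5,v14,v10) [+-+] → (1.29832, 1.55214, -0.0551)–(0, 2.08996, -0.0551)  len=1.4053
  (v12,v17,v13) [++-] → (-0.376337, 1.21433, -0.0551)–(0, 1.3702, -0.0551)  len=0.4073
  (v13,v17,v18) [-+-] → (-0.376337, 1.21433, -0.0551)–(-0.9689, 0.9689, -0.0551)  len=0.6414
  (v14,v19,v10) [--+] → (-0.179468, 2.01562, -0.0551)–(0, 2.08996, -0.0551)  len=0.1943
  (v10,v19,v15) [+-+] → (-0.179468, 2.01562, -0.0551)–(-1.47779, 1.47779, -0.0551)  len=1.4053
  (v17,v22,v18) [++-] → (-1.12477, 0.592563, -0.0551)–(-0.9689, 0.9689, -0.0551)  len=0.4073
  (v18,v22,v23) [-+-] → (-1.12477, 0.592563, -0.0551)–(-1.3702, 0, -0.0551)  len=0.6414
  (v19,v24,v15) [--+] → (-1.55214, 1.29832, -0.0551)–(-1.47779, 1.47779, -0.0551)  len=0.1943
  (v15,v24,v20) [+-+] → (-1.55214, 1.29832, -0.0551)–(-2.08996, 0, -0.0551)  len=1.4053
  (v22,v27,v23) [++-] → (-1.21433, -0.376337, -0.0551)–(-1.3702, 0, -0.0551)  len=0.4073
  (v23,v27,v28) [-+-] → (-1.21433, -0.376337, -0.0551)–(-0.9689, -0.9689, -0.0551)  len=0.6414
  (v24,v29,v20) [--+] → (-2.01562, -0.179468, -0.0551)–(-2.08996, 0, -0.0551)  len=0.1943
  (v20,v29,v25) [+-+] → (-2.01562, -0.179468, -0.0551)–(-1.47779, -1.47779, -0.0551)  len=1.4053
  (v27,v32,v28) [++-] → (-0.592563, -1.12477, -0.0551)–(-0.9689, -0.9689, -0.0551)  len=0.4073
  (v28,v32,v33) [-+-] → (-0.592563, -1.12477, -0.0551)–(0, -1.3702, -0.0551)  len=0.6414
  (v29,v34,v25) [--+] → (-1.29832, -1.55214, -0.0551)–(-1.47779, -1.47779, -0.0551)  len=0.1943
  (v25,v34,v30) [+-+] → (-1.29832, -1.55214, -0.0551)–(0, -2.08996, -0.0551)  len=1.4053
  (v32,v37,v33) [++-] → (0.376337, -1.21433, -0.0551)–(0, -1.3702, -0.0551)  len=0.4073
  (v33,v37,v38) [-+-] → (0.376337, -1.21433, -0.0551)–(0.9689, -0.9689, -0.0551)  len=0.6414
  (v34,v39,v30) [--+] → (0.179468, -2.01562, -0.0551)–(0, -2.08996, -0.0551)  len=0.1943
  (v30,v39,v35) [+-+] → (0.179468, -2.01562, -0.0551)–(1.47779, -1.47779, -0.0551)  len=1.4053
  (v37,v2,v38) [++-] → (1.12477, -0.592563, -0.0551)–(0.9689, -0.9689, -0.0551)  len=0.4073
  (v38,v2,v3) [-+-] → (1.12477, -0.592563, -0.0551)–(1.3702, 0, -0.0551)  len=0.6414
  (v39,v4,v35) [--+] → (1.55214, -1.29832, -0.0551)–(1.47779, -1.47779, -0.0551)  len=0.1943
  (v35,v4,v0) [+-+] → (1.55214, -1.29832, -0.0551)–(2.08996, 0, -0.0551)  len=1.4053

Chained into 2 loop(s):
  loop 1: 16 segments, perimeter = 8.3897
  loop 2: 16 segments, perimeter = 12.7966
Total perimeter = 21.186
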